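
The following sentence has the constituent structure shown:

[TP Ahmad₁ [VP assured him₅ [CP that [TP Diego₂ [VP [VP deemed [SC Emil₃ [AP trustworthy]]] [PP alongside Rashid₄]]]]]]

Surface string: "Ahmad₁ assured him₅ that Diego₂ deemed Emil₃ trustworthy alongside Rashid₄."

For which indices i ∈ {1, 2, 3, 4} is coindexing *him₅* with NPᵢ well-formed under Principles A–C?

none

*him* is a pronoun, so Principle B applies: it must be free in its binding domain.
Binding domain of *him₅*: the matrix TP, whose subject is Ahmad₁.
*Ahmad₁* c-commands the pronoun within its binding domain → coindexation would violate Principle B.
*Diego₂*: the pronoun c-commands this R-expression → coindexation would violate Principle C on *Diego₂*.
*Emil₃*: the pronoun c-commands this R-expression → coindexation would violate Principle C on *Emil₃*.
*Rashid₄*: the pronoun c-commands this R-expression → coindexation would violate Principle C on *Rashid₄*.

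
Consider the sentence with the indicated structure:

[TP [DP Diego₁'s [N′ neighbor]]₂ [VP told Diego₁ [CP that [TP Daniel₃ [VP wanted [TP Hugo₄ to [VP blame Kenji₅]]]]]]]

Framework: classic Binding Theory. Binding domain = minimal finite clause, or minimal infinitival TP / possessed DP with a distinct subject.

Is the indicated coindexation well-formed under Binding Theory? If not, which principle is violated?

grammatical

The two coindexed NPs are *Diego₁* and *Diego₁*.
*Diego₁* is an R-expression; no coindexed NP c-commands it, so Principle C holds.
*Diego₁* is an R-expression; *Diego₁* does not c-command it, and no other NP shares its index, so Principle C is satisfied.
All principles are respected.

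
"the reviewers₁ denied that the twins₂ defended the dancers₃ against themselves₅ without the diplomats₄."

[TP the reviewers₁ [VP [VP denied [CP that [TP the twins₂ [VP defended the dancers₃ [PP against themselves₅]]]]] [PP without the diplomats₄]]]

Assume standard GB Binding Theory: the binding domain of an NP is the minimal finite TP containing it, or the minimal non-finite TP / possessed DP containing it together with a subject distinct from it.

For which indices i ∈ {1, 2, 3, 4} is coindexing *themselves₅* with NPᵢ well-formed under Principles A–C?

*themselves* is an anaphor, so Principle A applies: it must be bound in its binding domain.
Binding domain of *themselves₅*: the embedded TP, whose subject is the twins₂.
*the reviewers₁* c-commands the anaphor but is outside its binding domain → cannot satisfy Principle A.
*the twins₂* c-commands the anaphor within its binding domain → licit binder.
*the dancers₃* c-commands the anaphor within its binding domain → licit binder.
*the diplomats₄* does not c-command the anaphor → cannot bind it.

{2, 3}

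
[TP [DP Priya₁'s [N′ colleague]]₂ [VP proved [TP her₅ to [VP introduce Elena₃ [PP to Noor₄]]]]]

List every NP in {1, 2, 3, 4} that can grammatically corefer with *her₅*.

{1}

*her* is a pronoun, so Principle B applies: it must be free in its binding domain.
Binding domain of *her₅*: the matrix TP, whose subject is [Priya₁'s colleague]₂.
*Priya₁* and the pronoun do not c-command one another → neither Principle B nor Principle C is at stake; coindexation permitted.
*[Priya₁'s colleague]₂* c-commands the pronoun within its binding domain → coindexation would violate Principle B.
*Elena₃*: the pronoun c-commands this R-expression → coindexation would violate Principle C on *Elena₃*.
*Noor₄*: the pronoun c-commands this R-expression → coindexation would violate Principle C on *Noor₄*.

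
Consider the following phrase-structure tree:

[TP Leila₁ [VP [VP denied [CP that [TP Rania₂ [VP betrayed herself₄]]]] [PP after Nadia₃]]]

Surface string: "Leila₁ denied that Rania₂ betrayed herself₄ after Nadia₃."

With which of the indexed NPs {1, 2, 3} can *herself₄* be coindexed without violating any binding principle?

*herself* is an anaphor, so Principle A applies: it must be bound in its binding domain.
Binding domain of *herself₄*: the embedded TP, whose subject is Rania₂.
*Leila₁* c-commands the anaphor but is outside its binding domain → cannot satisfy Principle A.
*Rania₂* c-commands the anaphor within its binding domain → licit binder.
*Nadia₃* does not c-command the anaphor → cannot bind it.

{2}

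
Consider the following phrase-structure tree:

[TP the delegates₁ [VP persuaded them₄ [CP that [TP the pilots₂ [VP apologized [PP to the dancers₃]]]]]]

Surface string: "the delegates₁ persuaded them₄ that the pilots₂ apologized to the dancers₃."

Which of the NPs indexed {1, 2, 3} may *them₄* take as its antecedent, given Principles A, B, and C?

none

*them* is a pronoun, so Principle B applies: it must be free in its binding domain.
Binding domain of *them₄*: the matrix TP, whose subject is the delegates₁.
*the delegates₁* c-commands the pronoun within its binding domain → coindexation would violate Principle B.
*the pilots₂*: the pronoun c-commands this R-expression → coindexation would violate Principle C on *the pilots₂*.
*the dancers₃*: the pronoun c-commands this R-expression → coindexation would violate Principle C on *the dancers₃*.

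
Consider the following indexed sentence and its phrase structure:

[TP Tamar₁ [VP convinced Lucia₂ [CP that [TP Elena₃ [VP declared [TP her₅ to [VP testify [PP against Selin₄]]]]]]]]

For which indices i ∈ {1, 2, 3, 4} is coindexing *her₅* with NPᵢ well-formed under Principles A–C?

{1, 2}

*her* is a pronoun, so Principle B applies: it must be free in its binding domain.
Binding domain of *her₅*: the embedded TP, whose subject is Elena₃.
*Tamar₁* c-commands the pronoun but from outside its binding domain, and is not c-commanded by it → coindexation permitted.
*Lucia₂* c-commands the pronoun but from outside its binding domain, and is not c-commanded by it → coindexation permitted.
*Elena₃* c-commands the pronoun within its binding domain → coindexation would violate Principle B.
*Selin₄*: the pronoun c-commands this R-expression → coindexation would violate Principle C on *Selin₄*.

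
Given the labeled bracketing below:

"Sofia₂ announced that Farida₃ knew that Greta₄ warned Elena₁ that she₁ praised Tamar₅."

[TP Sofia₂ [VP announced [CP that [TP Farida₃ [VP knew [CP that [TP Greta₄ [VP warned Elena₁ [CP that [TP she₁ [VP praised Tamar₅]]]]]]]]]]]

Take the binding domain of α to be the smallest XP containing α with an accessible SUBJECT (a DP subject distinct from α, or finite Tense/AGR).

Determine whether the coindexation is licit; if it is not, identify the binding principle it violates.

grammatical

The two coindexed NPs are *Elena₁* and *she₁*.
*she₁* is a pronoun; nothing c-commands it within its binding domain (the embedded TP.), so Principle B holds trivially.
*Elena₁* is an R-expression; *she₁* does not c-command it, and no other NP shares its index, so Principle C is satisfied.
All principles are respected.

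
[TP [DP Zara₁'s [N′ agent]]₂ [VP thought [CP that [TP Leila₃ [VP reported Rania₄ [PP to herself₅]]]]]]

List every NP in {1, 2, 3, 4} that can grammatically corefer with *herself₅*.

{3, 4}

*herself* is an anaphor, so Principle A applies: it must be bound in its binding domain.
Binding domain of *herself₅*: the embedded TP, whose subject is Leila₃.
*Zara₁* does not c-command the anaphor → cannot bind it.
*[Zara₁'s agent]₂* c-commands the anaphor but is outside its binding domain → cannot satisfy Principle A.
*Leila₃* c-commands the anaphor within its binding domain → licit binder.
*Rania₄* c-commands the anaphor within its binding domain → licit binder.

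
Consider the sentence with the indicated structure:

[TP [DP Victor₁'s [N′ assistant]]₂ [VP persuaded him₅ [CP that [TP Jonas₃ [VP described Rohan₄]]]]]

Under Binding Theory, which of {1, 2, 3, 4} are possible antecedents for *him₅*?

*him* is a pronoun, so Principle B applies: it must be free in its binding domain.
Binding domain of *him₅*: the matrix TP, whose subject is [Victor₁'s assistant]₂.
*Victor₁* and the pronoun do not c-command one another → neither Principle B nor Principle C is at stake; coindexation permitted.
*[Victor₁'s assistant]₂* c-commands the pronoun within its binding domain → coindexation would violate Principle B.
*Jonas₃*: the pronoun c-commands this R-expression → coindexation would violate Principle C on *Jonas₃*.
*Rohan₄*: the pronoun c-commands this R-expression → coindexation would violate Principle C on *Rohan₄*.

{1}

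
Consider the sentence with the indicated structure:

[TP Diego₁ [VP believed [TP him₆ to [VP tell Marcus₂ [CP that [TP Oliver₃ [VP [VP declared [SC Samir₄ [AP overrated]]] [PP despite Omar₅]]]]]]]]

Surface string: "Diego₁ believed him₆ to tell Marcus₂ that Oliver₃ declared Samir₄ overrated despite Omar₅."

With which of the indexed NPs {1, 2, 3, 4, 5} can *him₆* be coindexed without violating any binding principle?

none

*him* is a pronoun, so Principle B applies: it must be free in its binding domain.
Binding domain of *him₆*: the matrix TP, whose subject is Diego₁.
*Diego₁* c-commands the pronoun within its binding domain → coindexation would violate Principle B.
*Marcus₂*: the pronoun c-commands this R-expression → coindexation would violate Principle C on *Marcus₂*.
*Oliver₃*: the pronoun c-commands this R-expression → coindexation would violate Principle C on *Oliver₃*.
*Samir₄*: the pronoun c-commands this R-expression → coindexation would violate Principle C on *Samir₄*.
*Omar₅*: the pronoun c-commands this R-expression → coindexation would violate Principle C on *Omar₅*.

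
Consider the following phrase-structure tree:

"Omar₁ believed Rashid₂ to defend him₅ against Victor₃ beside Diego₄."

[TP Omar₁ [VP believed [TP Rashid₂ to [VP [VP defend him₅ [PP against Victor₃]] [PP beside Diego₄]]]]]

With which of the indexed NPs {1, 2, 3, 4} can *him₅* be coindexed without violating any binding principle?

{1, 4}

*him* is a pronoun, so Principle B applies: it must be free in its binding domain.
Binding domain of *him₅*: the embedded TP, whose subject is Rashid₂.
*Omar₁* c-commands the pronoun but from outside its binding domain, and is not c-commanded by it → coindexation permitted.
*Rashid₂* c-commands the pronoun within its binding domain → coindexation would violate Principle B.
*Victor₃*: the pronoun c-commands this R-expression → coindexation would violate Principle C on *Victor₃*.
*Diego₄* and the pronoun do not c-command one another → neither Principle B nor Principle C is at stake; coindexation permitted.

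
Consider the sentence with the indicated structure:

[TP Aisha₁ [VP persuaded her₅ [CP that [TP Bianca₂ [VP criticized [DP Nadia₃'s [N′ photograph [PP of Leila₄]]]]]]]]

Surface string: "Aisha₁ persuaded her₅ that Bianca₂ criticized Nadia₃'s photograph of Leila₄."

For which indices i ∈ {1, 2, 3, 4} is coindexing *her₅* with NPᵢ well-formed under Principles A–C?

none

*her* is a pronoun, so Principle B applies: it must be free in its binding domain.
Binding domain of *her₅*: the matrix TP, whose subject is Aisha₁.
*Aisha₁* c-commands the pronoun within its binding domain → coindexation would violate Principle B.
*Bianca₂*: the pronoun c-commands this R-expression → coindexation would violate Principle C on *Bianca₂*.
*Nadia₃*: the pronoun c-commands this R-expression → coindexation would violate Principle C on *Nadia₃*.
*Leila₄*: the pronoun c-commands this R-expression → coindexation would violate Principle C on *Leila₄*.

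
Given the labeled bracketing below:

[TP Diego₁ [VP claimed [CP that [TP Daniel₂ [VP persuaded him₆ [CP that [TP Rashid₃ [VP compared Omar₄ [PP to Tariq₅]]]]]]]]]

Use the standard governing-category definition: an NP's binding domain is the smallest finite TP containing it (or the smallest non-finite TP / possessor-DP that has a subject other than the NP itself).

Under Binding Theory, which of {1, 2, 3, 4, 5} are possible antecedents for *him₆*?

*him* is a pronoun, so Principle B applies: it must be free in its binding domain.
Binding domain of *him₆*: the embedded TP, whose subject is Daniel₂.
*Diego₁* c-commands the pronoun but from outside its binding domain, and is not c-commanded by it → coindexation permitted.
*Daniel₂* c-commands the pronoun within its binding domain → coindexation would violate Principle B.
*Rashid₃*: the pronoun c-commands this R-expression → coindexation would violate Principle C on *Rashid₃*.
*Omar₄*: the pronoun c-commands this R-expression → coindexation would violate Principle C on *Omar₄*.
*Tariq₅*: the pronoun c-commands this R-expression → coindexation would violate Principle C on *Tariq₅*.

{1}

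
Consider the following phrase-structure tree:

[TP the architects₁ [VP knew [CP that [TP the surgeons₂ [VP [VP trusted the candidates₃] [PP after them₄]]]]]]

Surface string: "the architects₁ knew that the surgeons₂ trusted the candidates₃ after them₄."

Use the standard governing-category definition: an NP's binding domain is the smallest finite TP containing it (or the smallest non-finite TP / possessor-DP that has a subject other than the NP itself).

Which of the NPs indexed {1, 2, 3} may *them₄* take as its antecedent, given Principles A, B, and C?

*them* is a pronoun, so Principle B applies: it must be free in its binding domain.
Binding domain of *them₄*: the embedded TP, whose subject is the surgeons₂.
*the architects₁* c-commands the pronoun but from outside its binding domain, and is not c-commanded by it → coindexation permitted.
*the surgeons₂* c-commands the pronoun within its binding domain → coindexation would violate Principle B.
*the candidates₃* and the pronoun do not c-command one another → neither Principle B nor Principle C is at stake; coindexation permitted.

{1, 3}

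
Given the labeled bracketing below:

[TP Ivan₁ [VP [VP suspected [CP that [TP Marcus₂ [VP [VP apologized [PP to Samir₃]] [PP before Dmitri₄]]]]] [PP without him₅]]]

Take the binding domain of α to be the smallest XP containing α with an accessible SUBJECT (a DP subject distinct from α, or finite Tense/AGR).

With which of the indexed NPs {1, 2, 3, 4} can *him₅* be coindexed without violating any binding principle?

{2, 3, 4}

*him* is a pronoun, so Principle B applies: it must be free in its binding domain.
Binding domain of *him₅*: the matrix TP, whose subject is Ivan₁.
*Ivan₁* c-commands the pronoun within its binding domain → coindexation would violate Principle B.
*Marcus₂* and the pronoun do not c-command one another → neither Principle B nor Principle C is at stake; coindexation permitted.
*Samir₃* and the pronoun do not c-command one another → neither Principle B nor Principle C is at stake; coindexation permitted.
*Dmitri₄* and the pronoun do not c-command one another → neither Principle B nor Principle C is at stake; coindexation permitted.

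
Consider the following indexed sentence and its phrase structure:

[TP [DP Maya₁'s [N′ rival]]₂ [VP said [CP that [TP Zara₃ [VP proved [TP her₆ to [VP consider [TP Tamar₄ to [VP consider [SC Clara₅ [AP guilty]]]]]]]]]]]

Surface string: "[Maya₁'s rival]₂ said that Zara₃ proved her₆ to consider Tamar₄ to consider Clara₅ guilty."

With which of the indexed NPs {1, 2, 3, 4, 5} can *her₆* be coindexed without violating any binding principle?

*her* is a pronoun, so Principle B applies: it must be free in its binding domain.
Binding domain of *her₆*: the embedded TP, whose subject is Zara₃.
*Maya₁* and the pronoun do not c-command one another → neither Principle B nor Principle C is at stake; coindexation permitted.
*[Maya₁'s rival]₂* c-commands the pronoun but from outside its binding domain, and is not c-commanded by it → coindexation permitted.
*Zara₃* c-commands the pronoun within its binding domain → coindexation would violate Principle B.
*Tamar₄*: the pronoun c-commands this R-expression → coindexation would violate Principle C on *Tamar₄*.
*Clara₅*: the pronoun c-commands this R-expression → coindexation would violate Principle C on *Clara₅*.

{1, 2}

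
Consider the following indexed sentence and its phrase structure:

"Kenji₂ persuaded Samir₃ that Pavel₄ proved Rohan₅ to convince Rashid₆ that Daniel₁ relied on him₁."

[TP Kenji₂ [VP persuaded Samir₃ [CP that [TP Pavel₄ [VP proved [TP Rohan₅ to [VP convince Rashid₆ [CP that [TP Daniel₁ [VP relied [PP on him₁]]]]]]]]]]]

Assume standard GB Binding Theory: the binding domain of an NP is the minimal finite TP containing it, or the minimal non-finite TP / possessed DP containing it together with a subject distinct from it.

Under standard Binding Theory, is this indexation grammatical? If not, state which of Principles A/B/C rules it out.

The two coindexed NPs are *Daniel₁* and *him₁*.
*him₁* is a pronoun. Its binding domain is the embedded TP, whose subject is Daniel₁.
*Daniel₁* c-commands it within that domain and carries the same index.
The pronoun is locally bound → Principle B violation.

Principle B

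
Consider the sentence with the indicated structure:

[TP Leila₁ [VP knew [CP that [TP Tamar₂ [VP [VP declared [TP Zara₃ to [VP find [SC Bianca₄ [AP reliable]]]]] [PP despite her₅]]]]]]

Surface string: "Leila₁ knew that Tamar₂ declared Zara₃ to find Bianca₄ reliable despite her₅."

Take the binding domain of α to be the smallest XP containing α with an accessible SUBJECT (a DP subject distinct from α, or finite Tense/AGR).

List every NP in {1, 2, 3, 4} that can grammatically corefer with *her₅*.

*her* is a pronoun, so Principle B applies: it must be free in its binding domain.
Binding domain of *her₅*: the embedded TP, whose subject is Tamar₂.
*Leila₁* c-commands the pronoun but from outside its binding domain, and is not c-commanded by it → coindexation permitted.
*Tamar₂* c-commands the pronoun within its binding domain → coindexation would violate Principle B.
*Zara₃* and the pronoun do not c-command one another → neither Principle B nor Principle C is at stake; coindexation permitted.
*Bianca₄* and the pronoun do not c-command one another → neither Principle B nor Principle C is at stake; coindexation permitted.

{1, 3, 4}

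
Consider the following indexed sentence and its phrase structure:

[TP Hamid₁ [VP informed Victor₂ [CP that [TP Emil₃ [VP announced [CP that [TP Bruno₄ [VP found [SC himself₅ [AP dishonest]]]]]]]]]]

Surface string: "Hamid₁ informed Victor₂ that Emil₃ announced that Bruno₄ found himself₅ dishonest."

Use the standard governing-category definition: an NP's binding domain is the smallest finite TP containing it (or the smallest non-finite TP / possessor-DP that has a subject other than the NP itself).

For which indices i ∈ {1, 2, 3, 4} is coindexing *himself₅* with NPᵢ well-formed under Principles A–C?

*himself* is an anaphor, so Principle A applies: it must be bound in its binding domain.
Binding domain of *himself₅*: the embedded TP, whose subject is Bruno₄.
*Hamid₁* c-commands the anaphor but is outside its binding domain → cannot satisfy Principle A.
*Victor₂* c-commands the anaphor but is outside its binding domain → cannot satisfy Principle A.
*Emil₃* c-commands the anaphor but is outside its binding domain → cannot satisfy Principle A.
*Bruno₄* c-commands the anaphor within its binding domain → licit binder.

{4}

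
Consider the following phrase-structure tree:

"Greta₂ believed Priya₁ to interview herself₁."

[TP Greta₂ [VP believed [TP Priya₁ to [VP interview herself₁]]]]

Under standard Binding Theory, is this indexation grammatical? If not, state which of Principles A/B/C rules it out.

The two coindexed NPs are *Priya₁* and *herself₁*.
*herself₁* is an anaphor; its binding domain is the embedded TP, whose subject is Priya₁. *Priya₁* c-commands it within that domain and shares its index, so Principle A is satisfied.
*Priya₁* is an R-expression; *herself₁* does not c-command it, and no other NP shares its index, so Principle C is satisfied.
All principles are respected.

grammatical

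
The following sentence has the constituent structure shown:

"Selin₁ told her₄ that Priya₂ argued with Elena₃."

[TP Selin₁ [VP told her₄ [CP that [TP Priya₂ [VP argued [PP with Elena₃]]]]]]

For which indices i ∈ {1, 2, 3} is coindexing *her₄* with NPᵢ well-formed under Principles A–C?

*her* is a pronoun, so Principle B applies: it must be free in its binding domain.
Binding domain of *her₄*: the matrix TP, whose subject is Selin₁.
*Selin₁* c-commands the pronoun within its binding domain → coindexation would violate Principle B.
*Priya₂*: the pronoun c-commands this R-expression → coindexation would violate Principle C on *Priya₂*.
*Elena₃*: the pronoun c-commands this R-expression → coindexation would violate Principle C on *Elena₃*.

none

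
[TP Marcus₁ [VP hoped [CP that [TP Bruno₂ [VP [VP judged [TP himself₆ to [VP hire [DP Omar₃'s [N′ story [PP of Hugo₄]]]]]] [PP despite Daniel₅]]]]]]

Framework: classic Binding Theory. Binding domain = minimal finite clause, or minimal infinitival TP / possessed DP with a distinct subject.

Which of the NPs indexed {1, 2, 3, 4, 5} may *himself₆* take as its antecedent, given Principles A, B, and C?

{2}

*himself* is an anaphor, so Principle A applies: it must be bound in its binding domain.
Binding domain of *himself₆*: the embedded TP, whose subject is Bruno₂.
*Marcus₁* c-commands the anaphor but is outside its binding domain → cannot satisfy Principle A.
*Bruno₂* c-commands the anaphor within its binding domain → licit binder.
*Omar₃* does not c-command the anaphor → cannot bind it.
*Hugo₄* does not c-command the anaphor → cannot bind it.
*Daniel₅* does not c-command the anaphor → cannot bind it.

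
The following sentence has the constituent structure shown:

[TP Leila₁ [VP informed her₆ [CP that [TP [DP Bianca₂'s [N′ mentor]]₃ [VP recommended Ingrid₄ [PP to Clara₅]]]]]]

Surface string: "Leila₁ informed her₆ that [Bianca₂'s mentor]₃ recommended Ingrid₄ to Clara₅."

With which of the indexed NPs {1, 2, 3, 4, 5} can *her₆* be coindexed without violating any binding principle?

none

*her* is a pronoun, so Principle B applies: it must be free in its binding domain.
Binding domain of *her₆*: the matrix TP, whose subject is Leila₁.
*Leila₁* c-commands the pronoun within its binding domain → coindexation would violate Principle B.
*Bianca₂*: the pronoun c-commands this R-expression → coindexation would violate Principle C on *Bianca₂*.
*[Bianca₂'s mentor]₃*: the pronoun c-commands this R-expression → coindexation would violate Principle C on *[Bianca₂'s mentor]₃*.
*Ingrid₄*: the pronoun c-commands this R-expression → coindexation would violate Principle C on *Ingrid₄*.
*Clara₅*: the pronoun c-commands this R-expression → coindexation would violate Principle C on *Clara₅*.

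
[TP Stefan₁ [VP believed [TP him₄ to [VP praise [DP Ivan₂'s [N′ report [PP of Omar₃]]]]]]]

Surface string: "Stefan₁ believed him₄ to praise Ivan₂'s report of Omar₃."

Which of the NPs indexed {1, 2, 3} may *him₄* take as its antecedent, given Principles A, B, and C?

none

*him* is a pronoun, so Principle B applies: it must be free in its binding domain.
Binding domain of *him₄*: the matrix TP, whose subject is Stefan₁.
*Stefan₁* c-commands the pronoun within its binding domain → coindexation would violate Principle B.
*Ivan₂*: the pronoun c-commands this R-expression → coindexation would violate Principle C on *Ivan₂*.
*Omar₃*: the pronoun c-commands this R-expression → coindexation would violate Principle C on *Omar₃*.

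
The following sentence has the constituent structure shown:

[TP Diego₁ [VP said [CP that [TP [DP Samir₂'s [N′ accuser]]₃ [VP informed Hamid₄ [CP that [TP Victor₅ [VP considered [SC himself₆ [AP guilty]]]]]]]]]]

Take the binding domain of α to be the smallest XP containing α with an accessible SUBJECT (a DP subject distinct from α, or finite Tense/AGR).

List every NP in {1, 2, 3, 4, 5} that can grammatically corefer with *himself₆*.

*himself* is an anaphor, so Principle A applies: it must be bound in its binding domain.
Binding domain of *himself₆*: the embedded TP, whose subject is Victor₅.
*Diego₁* c-commands the anaphor but is outside its binding domain → cannot satisfy Principle A.
*Samir₂* does not c-command the anaphor → cannot bind it.
*[Samir₂'s accuser]₃* c-commands the anaphor but is outside its binding domain → cannot satisfy Principle A.
*Hamid₄* c-commands the anaphor but is outside its binding domain → cannot satisfy Principle A.
*Victor₅* c-commands the anaphor within its binding domain → licit binder.

{5}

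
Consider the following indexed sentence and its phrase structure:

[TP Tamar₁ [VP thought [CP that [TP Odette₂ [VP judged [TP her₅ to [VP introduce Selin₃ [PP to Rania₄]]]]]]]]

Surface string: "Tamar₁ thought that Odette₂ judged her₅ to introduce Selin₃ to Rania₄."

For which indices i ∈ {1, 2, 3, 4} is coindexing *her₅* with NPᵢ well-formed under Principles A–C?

*her* is a pronoun, so Principle B applies: it must be free in its binding domain.
Binding domain of *her₅*: the embedded TP, whose subject is Odette₂.
*Tamar₁* c-commands the pronoun but from outside its binding domain, and is not c-commanded by it → coindexation permitted.
*Odette₂* c-commands the pronoun within its binding domain → coindexation would violate Principle B.
*Selin₃*: the pronoun c-commands this R-expression → coindexation would violate Principle C on *Selin₃*.
*Rania₄*: the pronoun c-commands this R-expression → coindexation would violate Principle C on *Rania₄*.

{1}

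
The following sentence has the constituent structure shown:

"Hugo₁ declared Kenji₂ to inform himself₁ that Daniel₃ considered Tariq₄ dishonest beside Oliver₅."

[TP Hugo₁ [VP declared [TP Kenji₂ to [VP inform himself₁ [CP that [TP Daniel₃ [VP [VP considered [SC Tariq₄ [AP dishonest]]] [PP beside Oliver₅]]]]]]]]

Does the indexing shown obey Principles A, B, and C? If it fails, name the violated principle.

Principle A

The two coindexed NPs are *Hugo₁* and *himself₁*.
*himself₁* is an anaphor. Principle A requires it to be bound within its binding domain — the embedded TP, whose subject is Kenji₂.
Within that domain it is c-commanded by *Kenji₂*, which does not share its index.
*Hugo₁* does c-command the anaphor, but from outside its binding domain.
The anaphor is unbound in its domain → Principle A violation.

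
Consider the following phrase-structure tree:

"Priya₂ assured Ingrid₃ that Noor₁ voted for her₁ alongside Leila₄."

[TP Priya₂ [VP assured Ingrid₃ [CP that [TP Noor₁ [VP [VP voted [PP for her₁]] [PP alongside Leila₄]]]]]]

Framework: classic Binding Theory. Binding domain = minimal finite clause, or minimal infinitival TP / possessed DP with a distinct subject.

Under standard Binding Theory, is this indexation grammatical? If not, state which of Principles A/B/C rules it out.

Principle B

The two coindexed NPs are *Noor₁* and *her₁*.
*her₁* is a pronoun. Its binding domain is the embedded TP, whose subject is Noor₁.
*Noor₁* c-commands it within that domain and carries the same index.
The pronoun is locally bound → Principle B violation.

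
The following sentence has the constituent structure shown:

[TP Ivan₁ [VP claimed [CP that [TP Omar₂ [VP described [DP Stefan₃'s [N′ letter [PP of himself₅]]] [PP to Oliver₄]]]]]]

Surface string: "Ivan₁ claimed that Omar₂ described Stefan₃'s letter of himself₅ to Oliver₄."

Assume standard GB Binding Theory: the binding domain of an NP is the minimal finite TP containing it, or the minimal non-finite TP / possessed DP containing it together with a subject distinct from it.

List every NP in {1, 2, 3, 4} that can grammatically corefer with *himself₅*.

{3}

*himself* is an anaphor, so Principle A applies: it must be bound in its binding domain.
Binding domain of *himself₅*: the possessed DP, whose subject is Stefan₃.
*Ivan₁* c-commands the anaphor but is outside its binding domain → cannot satisfy Principle A.
*Omar₂* c-commands the anaphor but is outside its binding domain → cannot satisfy Principle A.
*Stefan₃* c-commands the anaphor within its binding domain → licit binder.
*Oliver₄* does not c-command the anaphor → cannot bind it.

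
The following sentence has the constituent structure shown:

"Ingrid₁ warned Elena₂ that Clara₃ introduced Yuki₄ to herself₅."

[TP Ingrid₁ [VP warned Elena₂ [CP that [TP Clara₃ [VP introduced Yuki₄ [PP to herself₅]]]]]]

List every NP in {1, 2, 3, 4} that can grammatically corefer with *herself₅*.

*herself* is an anaphor, so Principle A applies: it must be bound in its binding domain.
Binding domain of *herself₅*: the embedded TP, whose subject is Clara₃.
*Ingrid₁* c-commands the anaphor but is outside its binding domain → cannot satisfy Principle A.
*Elena₂* c-commands the anaphor but is outside its binding domain → cannot satisfy Principle A.
*Clara₃* c-commands the anaphor within its binding domain → licit binder.
*Yuki₄* c-commands the anaphor within its binding domain → licit binder.

{3, 4}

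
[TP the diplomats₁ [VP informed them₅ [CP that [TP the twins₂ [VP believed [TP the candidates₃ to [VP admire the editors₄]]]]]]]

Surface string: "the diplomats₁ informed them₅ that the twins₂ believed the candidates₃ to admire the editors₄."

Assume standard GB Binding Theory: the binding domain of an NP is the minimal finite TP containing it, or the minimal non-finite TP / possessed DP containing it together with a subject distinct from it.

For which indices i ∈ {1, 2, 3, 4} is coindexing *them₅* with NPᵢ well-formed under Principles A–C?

*them* is a pronoun, so Principle B applies: it must be free in its binding domain.
Binding domain of *them₅*: the matrix TP, whose subject is the diplomats₁.
*the diplomats₁* c-commands the pronoun within its binding domain → coindexation would violate Principle B.
*the twins₂*: the pronoun c-commands this R-expression → coindexation would violate Principle C on *the twins₂*.
*the candidates₃*: the pronoun c-commands this R-expression → coindexation would violate Principle C on *the candidates₃*.
*the editors₄*: the pronoun c-commands this R-expression → coindexation would violate Principle C on *the editors₄*.

none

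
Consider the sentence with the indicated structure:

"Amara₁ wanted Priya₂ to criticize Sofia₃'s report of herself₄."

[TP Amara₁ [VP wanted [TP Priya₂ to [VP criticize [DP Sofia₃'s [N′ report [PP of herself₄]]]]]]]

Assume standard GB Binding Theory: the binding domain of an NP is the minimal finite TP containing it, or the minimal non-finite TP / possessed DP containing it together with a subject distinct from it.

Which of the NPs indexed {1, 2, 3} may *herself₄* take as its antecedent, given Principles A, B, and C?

{3}

*herself* is an anaphor, so Principle A applies: it must be bound in its binding domain.
Binding domain of *herself₄*: the possessed DP, whose subject is Sofia₃.
*Amara₁* c-commands the anaphor but is outside its binding domain → cannot satisfy Principle A.
*Priya₂* c-commands the anaphor but is outside its binding domain → cannot satisfy Principle A.
*Sofia₃* c-commands the anaphor within its binding domain → licit binder.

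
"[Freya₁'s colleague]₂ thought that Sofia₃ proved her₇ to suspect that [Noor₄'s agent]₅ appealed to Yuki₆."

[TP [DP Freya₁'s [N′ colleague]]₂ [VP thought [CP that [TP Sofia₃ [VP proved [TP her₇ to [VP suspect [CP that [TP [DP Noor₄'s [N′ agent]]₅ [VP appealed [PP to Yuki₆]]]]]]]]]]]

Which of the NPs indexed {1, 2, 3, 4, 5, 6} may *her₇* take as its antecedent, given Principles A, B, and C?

*her* is a pronoun, so Principle B applies: it must be free in its binding domain.
Binding domain of *her₇*: the embedded TP, whose subject is Sofia₃.
*Freya₁* and the pronoun do not c-command one another → neither Principle B nor Principle C is at stake; coindexation permitted.
*[Freya₁'s colleague]₂* c-commands the pronoun but from outside its binding domain, and is not c-commanded by it → coindexation permitted.
*Sofia₃* c-commands the pronoun within its binding domain → coindexation would violate Principle B.
*Noor₄*: the pronoun c-commands this R-expression → coindexation would violate Principle C on *Noor₄*.
*[Noor₄'s agent]₅*: the pronoun c-commands this R-expression → coindexation would violate Principle C on *[Noor₄'s agent]₅*.
*Yuki₆*: the pronoun c-commands this R-expression → coindexation would violate Principle C on *Yuki₆*.

{1, 2}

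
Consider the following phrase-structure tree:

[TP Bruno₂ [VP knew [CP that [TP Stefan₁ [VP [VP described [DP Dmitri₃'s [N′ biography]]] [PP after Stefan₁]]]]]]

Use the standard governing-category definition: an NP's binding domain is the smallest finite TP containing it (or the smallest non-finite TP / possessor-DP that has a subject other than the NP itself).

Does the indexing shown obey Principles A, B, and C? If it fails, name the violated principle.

The two coindexed NPs are *Stefan₁* (the lower occurrence) and *Stefan₁* (the higher occurrence).
*Stefan₁* (the lower occurrence) is an R-expression. Principle C requires it to be free everywhere.
*Stefan₁* (the higher occurrence) c-commands it and carries the same index.
The R-expression is bound → Principle C violation.

Principle C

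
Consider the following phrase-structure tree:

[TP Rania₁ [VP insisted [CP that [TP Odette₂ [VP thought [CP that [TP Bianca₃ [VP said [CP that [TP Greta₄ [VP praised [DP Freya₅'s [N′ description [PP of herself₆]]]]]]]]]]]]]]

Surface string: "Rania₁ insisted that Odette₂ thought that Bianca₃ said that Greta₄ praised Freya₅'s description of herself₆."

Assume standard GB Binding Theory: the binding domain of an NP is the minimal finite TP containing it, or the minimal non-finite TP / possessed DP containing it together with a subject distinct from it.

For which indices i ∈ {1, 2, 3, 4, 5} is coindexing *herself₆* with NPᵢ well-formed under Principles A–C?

{5}

*herself* is an anaphor, so Principle A applies: it must be bound in its binding domain.
Binding domain of *herself₆*: the possessed DP, whose subject is Freya₅.
*Rania₁* c-commands the anaphor but is outside its binding domain → cannot satisfy Principle A.
*Odette₂* c-commands the anaphor but is outside its binding domain → cannot satisfy Principle A.
*Bianca₃* c-commands the anaphor but is outside its binding domain → cannot satisfy Principle A.
*Greta₄* c-commands the anaphor but is outside its binding domain → cannot satisfy Principle A.
*Freya₅* c-commands the anaphor within its binding domain → licit binder.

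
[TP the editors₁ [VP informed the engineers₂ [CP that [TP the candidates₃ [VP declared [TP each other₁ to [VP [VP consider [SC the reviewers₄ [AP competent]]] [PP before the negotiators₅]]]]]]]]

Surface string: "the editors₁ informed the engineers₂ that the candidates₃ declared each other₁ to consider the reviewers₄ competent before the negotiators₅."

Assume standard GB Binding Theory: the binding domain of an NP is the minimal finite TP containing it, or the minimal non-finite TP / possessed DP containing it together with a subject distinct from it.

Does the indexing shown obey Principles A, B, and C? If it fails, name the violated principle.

Principle A

The two coindexed NPs are *the editors₁* and *each other₁*.
*each other₁* is an anaphor. Principle A requires it to be bound within its binding domain — the embedded TP, whose subject is the candidates₃.
Within that domain it is c-commanded by *the candidates₃*, which does not share its index.
*the editors₁* does c-command the anaphor, but from outside its binding domain.
The anaphor is unbound in its domain → Principle A violation.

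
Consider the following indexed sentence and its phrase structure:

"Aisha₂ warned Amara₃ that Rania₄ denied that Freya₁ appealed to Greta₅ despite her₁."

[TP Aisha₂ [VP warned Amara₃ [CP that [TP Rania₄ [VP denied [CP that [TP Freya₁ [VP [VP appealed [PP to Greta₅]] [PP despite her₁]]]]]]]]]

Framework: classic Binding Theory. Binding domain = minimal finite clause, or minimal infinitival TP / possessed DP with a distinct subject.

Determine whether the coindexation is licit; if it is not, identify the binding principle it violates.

The two coindexed NPs are *Freya₁* and *her₁*.
*her₁* is a pronoun. Its binding domain is the embedded TP, whose subject is Freya₁.
*Freya₁* c-commands it within that domain and carries the same index.
The pronoun is locally bound → Principle B violation.

Principle B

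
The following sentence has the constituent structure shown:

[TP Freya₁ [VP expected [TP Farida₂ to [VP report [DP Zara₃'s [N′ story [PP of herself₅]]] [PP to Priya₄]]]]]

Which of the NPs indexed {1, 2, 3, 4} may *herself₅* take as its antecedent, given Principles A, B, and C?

{3}

*herself* is an anaphor, so Principle A applies: it must be bound in its binding domain.
Binding domain of *herself₅*: the possessed DP, whose subject is Zara₃.
*Freya₁* c-commands the anaphor but is outside its binding domain → cannot satisfy Principle A.
*Farida₂* c-commands the anaphor but is outside its binding domain → cannot satisfy Principle A.
*Zara₃* c-commands the anaphor within its binding domain → licit binder.
*Priya₄* does not c-command the anaphor → cannot bind it.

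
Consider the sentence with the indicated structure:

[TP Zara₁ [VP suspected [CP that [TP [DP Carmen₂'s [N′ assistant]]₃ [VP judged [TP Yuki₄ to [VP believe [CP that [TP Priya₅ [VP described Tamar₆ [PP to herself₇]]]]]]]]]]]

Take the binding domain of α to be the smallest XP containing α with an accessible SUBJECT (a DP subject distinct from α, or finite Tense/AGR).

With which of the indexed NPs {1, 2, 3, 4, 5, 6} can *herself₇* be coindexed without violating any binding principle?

*herself* is an anaphor, so Principle A applies: it must be bound in its binding domain.
Binding domain of *herself₇*: the embedded TP, whose subject is Priya₅.
*Zara₁* c-commands the anaphor but is outside its binding domain → cannot satisfy Principle A.
*Carmen₂* does not c-command the anaphor → cannot bind it.
*[Carmen₂'s assistant]₃* c-commands the anaphor but is outside its binding domain → cannot satisfy Principle A.
*Yuki₄* c-commands the anaphor but is outside its binding domain → cannot satisfy Principle A.
*Priya₅* c-commands the anaphor within its binding domain → licit binder.
*Tamar₆* c-commands the anaphor within its binding domain → licit binder.

{5, 6}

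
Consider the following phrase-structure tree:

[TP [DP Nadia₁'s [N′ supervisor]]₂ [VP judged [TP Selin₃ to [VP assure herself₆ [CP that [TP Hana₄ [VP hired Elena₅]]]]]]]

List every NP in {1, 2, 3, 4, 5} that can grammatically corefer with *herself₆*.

*herself* is an anaphor, so Principle A applies: it must be bound in its binding domain.
Binding domain of *herself₆*: the embedded TP, whose subject is Selin₃.
*Nadia₁* does not c-command the anaphor → cannot bind it.
*[Nadia₁'s supervisor]₂* c-commands the anaphor but is outside its binding domain → cannot satisfy Principle A.
*Selin₃* c-commands the anaphor within its binding domain → licit binder.
*Hana₄* does not c-command the anaphor → cannot bind it.
*Elena₅* does not c-command the anaphor → cannot bind it.

{3}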